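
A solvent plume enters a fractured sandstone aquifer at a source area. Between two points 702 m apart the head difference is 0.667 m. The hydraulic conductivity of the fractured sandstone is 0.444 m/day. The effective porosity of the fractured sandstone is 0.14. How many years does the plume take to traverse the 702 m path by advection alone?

638

Hydraulic gradient i = Δh / L = 0.667 / 702 = 0.0009501.
Darcy flux q = K · i = 0.4440 × 0.0009501 = 0.0004219 m/day.
Seepage velocity v = q / n_e = 0.0004219 / 0.14 = 0.003013 m/day.
Travel time t = L / v = 702 / 0.003013 = 2.330e+05 days = 637.8 years.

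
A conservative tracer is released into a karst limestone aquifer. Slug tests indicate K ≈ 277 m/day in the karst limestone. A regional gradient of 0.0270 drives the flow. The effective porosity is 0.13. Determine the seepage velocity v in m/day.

Hydraulic gradient i = 0.0270.
Darcy flux q = K · i = 277.0 × 0.02700 = 7.479 m/day.
Seepage velocity v = q / n_e = 7.479 / 0.13 = 57.53 m/day.

57.5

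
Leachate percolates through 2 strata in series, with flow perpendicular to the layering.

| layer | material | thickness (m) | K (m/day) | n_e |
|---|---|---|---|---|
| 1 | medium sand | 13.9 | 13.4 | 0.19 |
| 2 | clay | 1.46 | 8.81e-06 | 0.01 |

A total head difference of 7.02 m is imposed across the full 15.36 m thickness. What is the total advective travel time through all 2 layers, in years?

172

With flow normal to the layers, continuity requires the same specific discharge q through every layer.
Σ(b_i/K_i) = 13.9/13.4 + 1.46/8.81e-06 = 1.657e+05 d.
q = Δh / Σ(b_i/K_i) = 7.02 / 1.657e+05 = 4.236e-05 m/day.
In each layer the seepage velocity is v_i = q/n_i, so the layer transit time is t_i = b_i·n_i / q:
  layer 1 (medium sand): t_1 = 13.9 × 0.19 / 4.236e-05 = 62346 d
  layer 2 (clay): t_2 = 1.46 × 0.01 / 4.236e-05 = 344.7 d
Total t = Σ t_i = 62691 days = 171.6 years.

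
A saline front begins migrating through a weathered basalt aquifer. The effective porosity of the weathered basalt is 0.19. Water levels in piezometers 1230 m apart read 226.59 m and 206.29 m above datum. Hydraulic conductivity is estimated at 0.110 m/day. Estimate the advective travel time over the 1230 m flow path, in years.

352

Hydraulic gradient i = (226.59 − 206.29) / 1230 = 20.3 / 1230 = 0.01650.
Darcy flux q = K · i = 0.1100 × 0.01650 = 0.001815 m/day.
Seepage velocity v = q / n_e = 0.001815 / 0.19 = 0.009555 m/day.
Travel time t = L / v = 1230 / 0.009555 = 1.287e+05 days = 352.4 years.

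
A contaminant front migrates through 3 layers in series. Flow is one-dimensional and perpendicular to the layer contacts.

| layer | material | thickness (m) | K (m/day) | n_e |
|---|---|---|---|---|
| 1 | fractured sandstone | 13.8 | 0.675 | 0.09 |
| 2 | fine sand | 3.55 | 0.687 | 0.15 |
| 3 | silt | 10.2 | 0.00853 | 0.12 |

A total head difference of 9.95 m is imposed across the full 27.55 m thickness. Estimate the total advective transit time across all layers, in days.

With flow normal to the layers, continuity requires the same specific discharge q through every layer.
Σ(b_i/K_i) = 13.8/0.675 + 3.55/0.687 + 10.2/0.00853 = 1221 d.
q = Δh / Σ(b_i/K_i) = 9.95 / 1221 = 0.008146 m/day.
In each layer the seepage velocity is v_i = q/n_i, so the layer transit time is t_i = b_i·n_i / q:
  layer 1 (fractured sandstone): t_1 = 13.8 × 0.09 / 0.008146 = 152.5 d
  layer 2 (fine sand): t_2 = 3.55 × 0.15 / 0.008146 = 65.37 d
  layer 3 (silt): t_3 = 10.2 × 0.12 / 0.008146 = 150.2 d
Total t = Σ t_i = 368.1 days.

368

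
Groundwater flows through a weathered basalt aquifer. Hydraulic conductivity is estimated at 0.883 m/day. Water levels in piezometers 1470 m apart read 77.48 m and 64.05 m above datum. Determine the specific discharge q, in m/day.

0.00807

Hydraulic gradient i = (77.48 − 64.05) / 1470 = 13.43 / 1470 = 0.009136.
Specific discharge q = K · i = 0.8830 × 0.009136 = 0.008067 m/day.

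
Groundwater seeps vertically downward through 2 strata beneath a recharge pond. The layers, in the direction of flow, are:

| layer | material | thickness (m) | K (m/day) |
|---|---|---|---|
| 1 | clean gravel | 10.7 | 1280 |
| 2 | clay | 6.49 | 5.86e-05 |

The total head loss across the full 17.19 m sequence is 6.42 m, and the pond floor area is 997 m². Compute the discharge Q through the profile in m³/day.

0.0578

Flow is perpendicular to layering, so the layers act in series and the equivalent K is the thickness-weighted harmonic mean.
Total thickness L = 10.7 + 6.49 = 17.19 m.
Σ(b_i/K_i) = 10.7/1280 + 6.49/5.86e-05 = 1.108e+05 d.
K_eq = L / Σ(b_i/K_i) = 17.19 / 1.108e+05 = 0.0001552 m/day.
Q = K_eq · A · (Δh/L) = 0.0001552 × 997 × (6.42/17.19) = 0.05779 m³/day.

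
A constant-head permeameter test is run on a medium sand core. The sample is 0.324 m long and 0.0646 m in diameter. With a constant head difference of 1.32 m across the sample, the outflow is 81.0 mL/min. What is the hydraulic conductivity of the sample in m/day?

8.74

Cross-sectional area A = π·(d/2)² = π × (0.0646/2)² = 0.003278 m².
Convert discharge: 81.0 mL/min = 1.350e-06 m³/s.
Darcy's law rearranged: K = Q·L / (A·Δh) = 1.350e-06 × 0.324 / (0.003278 × 1.32) = 0.0001011 m/s = 8.735 m/day.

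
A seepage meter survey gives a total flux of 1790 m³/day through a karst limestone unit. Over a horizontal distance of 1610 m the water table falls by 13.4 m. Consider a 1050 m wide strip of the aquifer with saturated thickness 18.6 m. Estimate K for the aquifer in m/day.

Cross-sectional area A = 1050 × 18.6 = 19530 m².
Hydraulic gradient i = Δh / L = 13.4 / 1610 = 0.008323.
From Q = K·A·i, K = Q / (A·i) = 1790 / (19530 × 0.008323) = 11.01 m/day.

11.0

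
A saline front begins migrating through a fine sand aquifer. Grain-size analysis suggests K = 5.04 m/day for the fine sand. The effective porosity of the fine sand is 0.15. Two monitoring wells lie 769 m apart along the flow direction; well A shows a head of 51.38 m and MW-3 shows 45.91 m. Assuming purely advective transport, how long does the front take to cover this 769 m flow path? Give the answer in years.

8.81

Hydraulic gradient i = (51.38 − 45.91) / 769 = 5.47 / 769 = 0.007113.
Darcy flux q = K · i = 5.040 × 0.007113 = 0.03585 m/day.
Seepage velocity v = q / n_e = 0.03585 / 0.15 = 0.2390 m/day.
Travel time t = L / v = 769 / 0.2390 = 3218 days = 8.809 years.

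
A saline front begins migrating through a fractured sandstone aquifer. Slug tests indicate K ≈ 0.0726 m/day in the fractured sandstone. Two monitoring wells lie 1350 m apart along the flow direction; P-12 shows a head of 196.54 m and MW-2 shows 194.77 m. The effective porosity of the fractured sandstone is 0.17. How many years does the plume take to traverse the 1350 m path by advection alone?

Hydraulic gradient i = (196.54 − 194.77) / 1350 = 1.77 / 1350 = 0.001311.
Darcy flux q = K · i = 0.07260 × 0.001311 = 9.519e-05 m/day.
Seepage velocity v = q / n_e = 9.519e-05 / 0.17 = 0.0005599 m/day.
Travel time t = L / v = 1350 / 0.0005599 = 2.411e+06 days = 6601 years.

6600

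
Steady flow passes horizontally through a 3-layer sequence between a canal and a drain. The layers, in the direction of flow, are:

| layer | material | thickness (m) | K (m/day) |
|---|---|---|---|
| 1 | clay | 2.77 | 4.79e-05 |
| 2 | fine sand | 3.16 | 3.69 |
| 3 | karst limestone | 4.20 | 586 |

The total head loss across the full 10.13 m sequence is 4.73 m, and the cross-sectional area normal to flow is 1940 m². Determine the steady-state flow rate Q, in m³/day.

0.159

Flow is perpendicular to layering, so the layers act in series and the equivalent K is the thickness-weighted harmonic mean.
Total thickness L = 2.77 + 3.16 + 4.20 = 10.13 m.
Σ(b_i/K_i) = 2.77/4.79e-05 + 3.16/3.69 + 4.20/586 = 57830 d.
K_eq = L / Σ(b_i/K_i) = 10.13 / 57830 = 0.0001752 m/day.
Q = K_eq · A · (Δh/L) = 0.0001752 × 1940 × (4.73/10.13) = 0.1587 m³/day.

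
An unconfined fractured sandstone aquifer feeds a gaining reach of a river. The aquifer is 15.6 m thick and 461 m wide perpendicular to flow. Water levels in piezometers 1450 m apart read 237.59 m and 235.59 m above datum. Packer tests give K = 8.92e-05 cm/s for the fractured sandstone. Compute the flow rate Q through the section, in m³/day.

0.764

Convert K: 8.92e-05 cm/s × 864 = 0.07707 m/day.
Cross-sectional area A = 461 × 15.6 = 7192 m².
Hydraulic gradient i = (237.59 − 235.59) / 1450 = 2 / 1450 = 0.001379.
Darcy's law: Q = K · A · i = 0.07707 × 7192 × 0.001379 = 0.7645 m³/day.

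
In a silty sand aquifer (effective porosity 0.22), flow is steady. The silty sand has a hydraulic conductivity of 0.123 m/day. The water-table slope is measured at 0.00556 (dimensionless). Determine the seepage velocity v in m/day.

0.00311

Hydraulic gradient i = 0.00556.
Darcy flux q = K · i = 0.1230 × 0.005560 = 0.0006839 m/day.
Seepage velocity v = q / n_e = 0.0006839 / 0.22 = 0.003109 m/day.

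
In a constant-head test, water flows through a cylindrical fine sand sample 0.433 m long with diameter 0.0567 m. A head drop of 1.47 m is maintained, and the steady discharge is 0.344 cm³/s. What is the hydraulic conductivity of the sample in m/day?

Cross-sectional area A = π·(d/2)² = π × (0.0567/2)² = 0.002525 m².
Convert discharge: 0.344 cm³/s = 3.440e-07 m³/s.
Darcy's law rearranged: K = Q·L / (A·Δh) = 3.440e-07 × 0.433 / (0.002525 × 1.47) = 4.013e-05 m/s = 3.467 m/day.

3.47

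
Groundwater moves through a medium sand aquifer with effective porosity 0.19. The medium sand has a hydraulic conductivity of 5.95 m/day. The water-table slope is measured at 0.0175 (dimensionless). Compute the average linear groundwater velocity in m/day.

0.548

Hydraulic gradient i = 0.0175.
Darcy flux q = K · i = 5.950 × 0.01750 = 0.1041 m/day.
Seepage velocity v = q / n_e = 0.1041 / 0.19 = 0.5480 m/day.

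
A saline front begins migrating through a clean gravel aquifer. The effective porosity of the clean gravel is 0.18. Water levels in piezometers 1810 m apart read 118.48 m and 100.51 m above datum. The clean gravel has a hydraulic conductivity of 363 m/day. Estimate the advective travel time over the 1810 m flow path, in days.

90.4

Hydraulic gradient i = (118.48 − 100.51) / 1810 = 17.97 / 1810 = 0.009928.
Darcy flux q = K · i = 363.0 × 0.009928 = 3.604 m/day.
Seepage velocity v = q / n_e = 3.604 / 0.18 = 20.02 m/day.
Travel time t = L / v = 1810 / 20.02 = 90.40 days.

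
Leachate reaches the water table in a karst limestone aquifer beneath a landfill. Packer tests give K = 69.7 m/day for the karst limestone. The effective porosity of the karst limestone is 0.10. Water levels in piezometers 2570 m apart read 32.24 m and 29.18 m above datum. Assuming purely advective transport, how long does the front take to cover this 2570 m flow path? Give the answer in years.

8.48

Hydraulic gradient i = (32.24 − 29.18) / 2570 = 3.06 / 2570 = 0.001191.
Darcy flux q = K · i = 69.70 × 0.001191 = 0.08299 m/day.
Seepage velocity v = q / n_e = 0.08299 / 0.10 = 0.8299 m/day.
Travel time t = L / v = 2570 / 0.8299 = 3097 days = 8.479 years.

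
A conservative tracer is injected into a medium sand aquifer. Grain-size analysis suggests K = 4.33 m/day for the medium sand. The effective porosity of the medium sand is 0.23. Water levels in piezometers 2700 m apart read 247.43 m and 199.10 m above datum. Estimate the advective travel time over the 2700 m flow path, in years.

21.9

Hydraulic gradient i = (247.43 − 199.10) / 2700 = 48.33 / 2700 = 0.01790.
Darcy flux q = K · i = 4.330 × 0.01790 = 0.07751 m/day.
Seepage velocity v = q / n_e = 0.07751 / 0.23 = 0.3370 m/day.
Travel time t = L / v = 2700 / 0.3370 = 8012 days = 21.94 years.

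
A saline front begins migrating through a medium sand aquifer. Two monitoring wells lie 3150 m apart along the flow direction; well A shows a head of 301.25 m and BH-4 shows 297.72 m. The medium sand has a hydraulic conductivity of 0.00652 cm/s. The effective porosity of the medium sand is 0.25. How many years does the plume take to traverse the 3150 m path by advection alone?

Convert K: 0.00652 cm/s × 864 = 5.633 m/day.
Hydraulic gradient i = (301.25 − 297.72) / 3150 = 3.53 / 3150 = 0.001121.
Darcy flux q = K · i = 5.633 × 0.001121 = 0.006313 m/day.
Seepage velocity v = q / n_e = 0.006313 / 0.25 = 0.02525 m/day.
Travel time t = L / v = 3150 / 0.02525 = 1.247e+05 days = 341.5 years.

342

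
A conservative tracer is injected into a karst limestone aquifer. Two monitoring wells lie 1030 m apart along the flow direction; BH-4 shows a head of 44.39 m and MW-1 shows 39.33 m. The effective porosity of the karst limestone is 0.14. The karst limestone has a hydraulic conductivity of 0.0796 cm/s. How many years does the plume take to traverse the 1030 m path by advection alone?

Convert K: 0.0796 cm/s × 864 = 68.77 m/day.
Hydraulic gradient i = (44.39 − 39.33) / 1030 = 5.06 / 1030 = 0.004913.
Darcy flux q = K · i = 68.77 × 0.004913 = 0.3379 m/day.
Seepage velocity v = q / n_e = 0.3379 / 0.14 = 2.413 m/day.
Travel time t = L / v = 1030 / 2.413 = 426.8 days = 1.169 years.

1.17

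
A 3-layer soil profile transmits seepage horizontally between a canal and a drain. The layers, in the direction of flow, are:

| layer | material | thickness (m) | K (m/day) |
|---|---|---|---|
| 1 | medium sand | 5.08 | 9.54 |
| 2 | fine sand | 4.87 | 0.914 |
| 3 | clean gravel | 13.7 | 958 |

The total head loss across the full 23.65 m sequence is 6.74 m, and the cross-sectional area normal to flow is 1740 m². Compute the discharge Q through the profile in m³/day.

Flow is perpendicular to layering, so the layers act in series and the equivalent K is the thickness-weighted harmonic mean.
Total thickness L = 5.08 + 4.87 + 13.7 = 23.65 m.
Σ(b_i/K_i) = 5.08/9.54 + 4.87/0.914 + 13.7/958 = 5.875 d.
K_eq = L / Σ(b_i/K_i) = 23.65 / 5.875 = 4.026 m/day.
Q = K_eq · A · (Δh/L) = 4.026 × 1740 × (6.74/23.65) = 1996 m³/day.

2000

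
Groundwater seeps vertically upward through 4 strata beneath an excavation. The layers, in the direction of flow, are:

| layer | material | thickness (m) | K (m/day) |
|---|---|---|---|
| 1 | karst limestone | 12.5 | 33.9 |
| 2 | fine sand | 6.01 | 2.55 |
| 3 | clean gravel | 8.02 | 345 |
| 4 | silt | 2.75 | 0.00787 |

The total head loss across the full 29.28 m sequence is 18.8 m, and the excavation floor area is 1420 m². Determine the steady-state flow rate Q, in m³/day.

Flow is perpendicular to layering, so the layers act in series and the equivalent K is the thickness-weighted harmonic mean.
Total thickness L = 12.5 + 6.01 + 8.02 + 2.75 = 29.28 m.
Σ(b_i/K_i) = 12.5/33.9 + 6.01/2.55 + 8.02/345 + 2.75/0.00787 = 352.2 d.
K_eq = L / Σ(b_i/K_i) = 29.28 / 352.2 = 0.08314 m/day.
Q = K_eq · A · (Δh/L) = 0.08314 × 1420 × (18.8/29.28) = 75.80 m³/day.

75.8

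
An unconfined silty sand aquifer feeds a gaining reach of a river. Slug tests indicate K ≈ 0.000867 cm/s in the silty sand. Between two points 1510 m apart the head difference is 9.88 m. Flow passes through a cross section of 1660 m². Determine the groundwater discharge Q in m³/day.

Convert K: 0.000867 cm/s × 864 = 0.7491 m/day.
Hydraulic gradient i = Δh / L = 9.88 / 1510 = 0.006543.
Darcy's law: Q = K · A · i = 0.7491 × 1660 × 0.006543 = 8.136 m³/day.

8.14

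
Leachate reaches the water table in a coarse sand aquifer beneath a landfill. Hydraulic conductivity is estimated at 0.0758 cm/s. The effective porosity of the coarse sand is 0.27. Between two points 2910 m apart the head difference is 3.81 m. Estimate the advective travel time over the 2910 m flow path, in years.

25.1

Convert K: 0.0758 cm/s × 864 = 65.49 m/day.
Hydraulic gradient i = Δh / L = 3.81 / 2910 = 0.001309.
Darcy flux q = K · i = 65.49 × 0.001309 = 0.08575 m/day.
Seepage velocity v = q / n_e = 0.08575 / 0.27 = 0.3176 m/day.
Travel time t = L / v = 2910 / 0.3176 = 9163 days = 25.09 years.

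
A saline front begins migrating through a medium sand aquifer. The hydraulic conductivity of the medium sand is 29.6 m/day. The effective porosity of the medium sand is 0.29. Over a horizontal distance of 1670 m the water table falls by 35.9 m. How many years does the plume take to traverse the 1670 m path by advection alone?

2.08

Hydraulic gradient i = Δh / L = 35.9 / 1670 = 0.02150.
Darcy flux q = K · i = 29.60 × 0.02150 = 0.6363 m/day.
Seepage velocity v = q / n_e = 0.6363 / 0.29 = 2.194 m/day.
Travel time t = L / v = 1670 / 2.194 = 761.1 days = 2.084 years.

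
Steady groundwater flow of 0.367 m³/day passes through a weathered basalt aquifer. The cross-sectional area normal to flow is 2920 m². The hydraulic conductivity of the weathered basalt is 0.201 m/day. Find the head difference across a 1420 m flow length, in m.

From Q = K·A·i, i = Q / (K·A) = 0.367 / (0.2010 × 2920) = 0.0006253.
Head loss Δh = i · L = 0.0006253 × 1420 = 0.8879 m.

0.888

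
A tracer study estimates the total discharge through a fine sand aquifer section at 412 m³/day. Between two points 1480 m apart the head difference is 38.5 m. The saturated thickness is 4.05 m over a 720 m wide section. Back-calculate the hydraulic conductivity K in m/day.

5.43

Cross-sectional area A = 720 × 4.05 = 2916 m².
Hydraulic gradient i = Δh / L = 38.5 / 1480 = 0.02601.
From Q = K·A·i, K = Q / (A·i) = 412 / (2916 × 0.02601) = 5.431 m/day.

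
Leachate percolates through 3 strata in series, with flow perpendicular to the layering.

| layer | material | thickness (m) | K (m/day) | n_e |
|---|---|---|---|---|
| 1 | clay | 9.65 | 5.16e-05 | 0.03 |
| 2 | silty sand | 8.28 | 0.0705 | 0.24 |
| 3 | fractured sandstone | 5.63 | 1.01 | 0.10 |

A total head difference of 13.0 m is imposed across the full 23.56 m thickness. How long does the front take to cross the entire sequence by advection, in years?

112

With flow normal to the layers, continuity requires the same specific discharge q through every layer.
Σ(b_i/K_i) = 9.65/5.16e-05 + 8.28/0.0705 + 5.63/1.01 = 1.871e+05 d.
q = Δh / Σ(b_i/K_i) = 13.0 / 1.871e+05 = 6.947e-05 m/day.
In each layer the seepage velocity is v_i = q/n_i, so the layer transit time is t_i = b_i·n_i / q:
  layer 1 (clay): t_1 = 9.65 × 0.03 / 6.947e-05 = 4167 d
  layer 2 (silty sand): t_2 = 8.28 × 0.24 / 6.947e-05 = 28606 d
  layer 3 (fractured sandstone): t_3 = 5.63 × 0.10 / 6.947e-05 = 8105 d
Total t = Σ t_i = 40878 days = 111.9 years.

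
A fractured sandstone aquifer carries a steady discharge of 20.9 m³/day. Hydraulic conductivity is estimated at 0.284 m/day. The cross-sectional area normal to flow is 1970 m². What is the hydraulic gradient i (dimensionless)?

0.0374

From Q = K·A·i, i = Q / (K·A) = 20.9 / (0.2840 × 1970) = 0.03736.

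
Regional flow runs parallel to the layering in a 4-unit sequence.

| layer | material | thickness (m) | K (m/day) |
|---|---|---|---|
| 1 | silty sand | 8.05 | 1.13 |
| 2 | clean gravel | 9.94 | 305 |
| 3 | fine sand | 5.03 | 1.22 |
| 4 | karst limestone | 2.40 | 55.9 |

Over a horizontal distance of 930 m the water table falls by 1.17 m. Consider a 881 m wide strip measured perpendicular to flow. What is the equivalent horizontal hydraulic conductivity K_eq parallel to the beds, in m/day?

Flow is parallel to layering, so each bed carries its own Darcy discharge and the transmissivities add.
Σ(K_i·b_i) = 1.13×8.05 + 305×9.94 + 1.22×5.03 + 55.9×2.40 = 3181 m²/day.
Total thickness b = 25.42 m, so K_eq = Σ(K_i·b_i)/b = 125.1 m/day.

125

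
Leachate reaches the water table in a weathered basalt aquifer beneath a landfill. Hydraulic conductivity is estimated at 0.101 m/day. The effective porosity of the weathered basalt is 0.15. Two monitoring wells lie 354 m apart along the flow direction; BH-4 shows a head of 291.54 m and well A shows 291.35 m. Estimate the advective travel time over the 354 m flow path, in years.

Hydraulic gradient i = (291.54 − 291.35) / 354 = 0.19 / 354 = 0.0005367.
Darcy flux q = K · i = 0.1010 × 0.0005367 = 5.421e-05 m/day.
Seepage velocity v = q / n_e = 5.421e-05 / 0.15 = 0.0003614 m/day.
Travel time t = L / v = 354 / 0.0003614 = 9.795e+05 days = 2682 years.

2680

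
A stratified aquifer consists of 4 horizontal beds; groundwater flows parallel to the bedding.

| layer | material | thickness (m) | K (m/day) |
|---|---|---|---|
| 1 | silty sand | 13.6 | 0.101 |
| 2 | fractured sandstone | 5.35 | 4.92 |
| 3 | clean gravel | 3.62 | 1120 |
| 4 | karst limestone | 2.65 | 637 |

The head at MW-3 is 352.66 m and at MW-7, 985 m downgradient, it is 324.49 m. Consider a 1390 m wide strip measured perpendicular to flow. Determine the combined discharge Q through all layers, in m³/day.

229000

Flow is parallel to layering, so each bed carries its own Darcy discharge and the transmissivities add.
Σ(K_i·b_i) = 0.101×13.6 + 4.92×5.35 + 1120×3.62 + 637×2.65 = 5770 m²/day.
Hydraulic gradient i = (352.66 − 324.49) / 985 = 28.17 / 985 = 0.02860.
Q = Σ(K_i·b_i) · W · i = 5770 × 1390 × 0.02860 = 2.294e+05 m³/day.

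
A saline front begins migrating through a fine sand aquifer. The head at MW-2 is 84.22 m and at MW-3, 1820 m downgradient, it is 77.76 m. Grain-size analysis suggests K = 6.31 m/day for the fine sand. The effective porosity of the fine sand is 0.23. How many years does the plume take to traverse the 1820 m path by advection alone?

51.2

Hydraulic gradient i = (84.22 − 77.76) / 1820 = 6.46 / 1820 = 0.003549.
Darcy flux q = K · i = 6.310 × 0.003549 = 0.02240 m/day.
Seepage velocity v = q / n_e = 0.02240 / 0.23 = 0.09738 m/day.
Travel time t = L / v = 1820 / 0.09738 = 18690 days = 51.17 years.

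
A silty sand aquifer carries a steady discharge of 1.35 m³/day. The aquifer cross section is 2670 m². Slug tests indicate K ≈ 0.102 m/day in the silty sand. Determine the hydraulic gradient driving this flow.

From Q = K·A·i, i = Q / (K·A) = 1.35 / (0.1020 × 2670) = 0.004957.

0.00496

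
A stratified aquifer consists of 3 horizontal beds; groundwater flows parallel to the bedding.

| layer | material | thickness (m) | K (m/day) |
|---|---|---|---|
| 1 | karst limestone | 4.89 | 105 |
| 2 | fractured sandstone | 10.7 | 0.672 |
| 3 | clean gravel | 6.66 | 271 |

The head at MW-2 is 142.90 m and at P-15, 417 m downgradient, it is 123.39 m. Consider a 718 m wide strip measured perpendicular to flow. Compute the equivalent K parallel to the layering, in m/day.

105

Flow is parallel to layering, so each bed carries its own Darcy discharge and the transmissivities add.
Σ(K_i·b_i) = 105×4.89 + 0.672×10.7 + 271×6.66 = 2326 m²/day.
Total thickness b = 22.25 m, so K_eq = Σ(K_i·b_i)/b = 104.5 m/day.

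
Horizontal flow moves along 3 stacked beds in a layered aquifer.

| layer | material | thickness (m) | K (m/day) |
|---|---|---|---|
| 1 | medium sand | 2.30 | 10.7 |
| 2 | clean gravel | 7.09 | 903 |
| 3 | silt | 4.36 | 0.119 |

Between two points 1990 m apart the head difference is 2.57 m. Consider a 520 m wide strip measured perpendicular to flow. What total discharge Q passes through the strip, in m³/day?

4320

Flow is parallel to layering, so each bed carries its own Darcy discharge and the transmissivities add.
Σ(K_i·b_i) = 10.7×2.30 + 903×7.09 + 0.119×4.36 = 6427 m²/day.
Hydraulic gradient i = Δh / L = 2.57 / 1990 = 0.001291.
Q = Σ(K_i·b_i) · W · i = 6427 × 520 × 0.001291 = 4316 m³/day.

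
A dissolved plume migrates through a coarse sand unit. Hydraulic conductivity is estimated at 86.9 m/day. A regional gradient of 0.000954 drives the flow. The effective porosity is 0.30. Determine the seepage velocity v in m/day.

0.276

Hydraulic gradient i = 0.000954.
Darcy flux q = K · i = 86.90 × 0.0009540 = 0.08290 m/day.
Seepage velocity v = q / n_e = 0.08290 / 0.30 = 0.2763 m/day.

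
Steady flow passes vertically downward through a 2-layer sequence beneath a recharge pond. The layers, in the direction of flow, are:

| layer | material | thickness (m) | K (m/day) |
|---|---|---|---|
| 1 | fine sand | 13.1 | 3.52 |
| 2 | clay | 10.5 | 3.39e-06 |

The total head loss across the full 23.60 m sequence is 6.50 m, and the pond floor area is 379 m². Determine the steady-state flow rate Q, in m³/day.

Flow is perpendicular to layering, so the layers act in series and the equivalent K is the thickness-weighted harmonic mean.
Total thickness L = 13.1 + 10.5 = 23.60 m.
Σ(b_i/K_i) = 13.1/3.52 + 10.5/3.39e-06 = 3.097e+06 d.
K_eq = L / Σ(b_i/K_i) = 23.60 / 3.097e+06 = 7.619e-06 m/day.
Q = K_eq · A · (Δh/L) = 7.619e-06 × 379 × (6.50/23.60) = 0.0007954 m³/day.

0.000795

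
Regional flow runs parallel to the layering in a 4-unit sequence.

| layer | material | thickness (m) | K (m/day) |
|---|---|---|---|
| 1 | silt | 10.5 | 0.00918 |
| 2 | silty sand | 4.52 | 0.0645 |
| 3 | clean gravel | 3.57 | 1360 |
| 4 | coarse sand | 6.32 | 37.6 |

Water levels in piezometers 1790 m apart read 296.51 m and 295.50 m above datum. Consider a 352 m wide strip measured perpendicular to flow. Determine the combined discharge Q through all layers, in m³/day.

1010

Flow is parallel to layering, so each bed carries its own Darcy discharge and the transmissivities add.
Σ(K_i·b_i) = 0.00918×10.5 + 0.0645×4.52 + 1360×3.57 + 37.6×6.32 = 5093 m²/day.
Hydraulic gradient i = (296.51 − 295.50) / 1790 = 1.01 / 1790 = 0.0005642.
Q = Σ(K_i·b_i) · W · i = 5093 × 352 × 0.0005642 = 1012 m³/day.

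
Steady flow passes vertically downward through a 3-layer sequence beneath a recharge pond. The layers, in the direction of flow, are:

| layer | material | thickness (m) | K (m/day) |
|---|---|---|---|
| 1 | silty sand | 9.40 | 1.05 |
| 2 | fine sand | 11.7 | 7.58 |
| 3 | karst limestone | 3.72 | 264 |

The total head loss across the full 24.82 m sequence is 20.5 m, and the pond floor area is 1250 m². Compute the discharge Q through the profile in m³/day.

Flow is perpendicular to layering, so the layers act in series and the equivalent K is the thickness-weighted harmonic mean.
Total thickness L = 9.40 + 11.7 + 3.72 = 24.82 m.
Σ(b_i/K_i) = 9.40/1.05 + 11.7/7.58 + 3.72/264 = 10.51 d.
K_eq = L / Σ(b_i/K_i) = 24.82 / 10.51 = 2.362 m/day.
Q = K_eq · A · (Δh/L) = 2.362 × 1250 × (20.5/24.82) = 2438 m³/day.

2440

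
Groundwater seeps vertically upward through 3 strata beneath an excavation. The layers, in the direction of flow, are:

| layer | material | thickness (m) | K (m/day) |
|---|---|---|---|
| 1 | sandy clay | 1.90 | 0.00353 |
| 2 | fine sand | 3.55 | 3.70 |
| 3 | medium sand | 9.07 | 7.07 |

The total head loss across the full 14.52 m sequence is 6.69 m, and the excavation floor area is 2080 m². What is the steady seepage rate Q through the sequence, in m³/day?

25.7

Flow is perpendicular to layering, so the layers act in series and the equivalent K is the thickness-weighted harmonic mean.
Total thickness L = 1.90 + 3.55 + 9.07 = 14.52 m.
Σ(b_i/K_i) = 1.90/0.00353 + 3.55/3.70 + 9.07/7.07 = 540.5 d.
K_eq = L / Σ(b_i/K_i) = 14.52 / 540.5 = 0.02686 m/day.
Q = K_eq · A · (Δh/L) = 0.02686 × 2080 × (6.69/14.52) = 25.75 m³/day.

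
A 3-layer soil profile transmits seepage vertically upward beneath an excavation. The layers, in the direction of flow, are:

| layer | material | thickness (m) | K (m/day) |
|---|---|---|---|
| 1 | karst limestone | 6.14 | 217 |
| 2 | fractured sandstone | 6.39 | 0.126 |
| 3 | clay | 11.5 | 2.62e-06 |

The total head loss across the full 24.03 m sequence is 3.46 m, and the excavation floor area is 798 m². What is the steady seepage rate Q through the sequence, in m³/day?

Flow is perpendicular to layering, so the layers act in series and the equivalent K is the thickness-weighted harmonic mean.
Total thickness L = 6.14 + 6.39 + 11.5 = 24.03 m.
Σ(b_i/K_i) = 6.14/217 + 6.39/0.126 + 11.5/2.62e-06 = 4.389e+06 d.
K_eq = L / Σ(b_i/K_i) = 24.03 / 4.389e+06 = 5.475e-06 m/day.
Q = K_eq · A · (Δh/L) = 5.475e-06 × 798 × (3.46/24.03) = 0.0006290 m³/day.

0.000629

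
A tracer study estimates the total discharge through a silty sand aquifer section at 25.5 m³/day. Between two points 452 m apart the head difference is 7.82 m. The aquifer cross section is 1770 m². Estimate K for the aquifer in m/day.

0.833

Hydraulic gradient i = Δh / L = 7.82 / 452 = 0.01730.
From Q = K·A·i, K = Q / (A·i) = 25.5 / (1770 × 0.01730) = 0.8327 m/day.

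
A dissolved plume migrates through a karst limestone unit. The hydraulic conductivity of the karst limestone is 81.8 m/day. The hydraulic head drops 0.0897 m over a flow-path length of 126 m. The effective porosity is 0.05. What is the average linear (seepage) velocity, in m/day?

Hydraulic gradient i = Δh / L = 0.0897 / 126 = 0.0007119.
Darcy flux q = K · i = 81.80 × 0.0007119 = 0.05823 m/day.
Seepage velocity v = q / n_e = 0.05823 / 0.05 = 1.165 m/day.

1.16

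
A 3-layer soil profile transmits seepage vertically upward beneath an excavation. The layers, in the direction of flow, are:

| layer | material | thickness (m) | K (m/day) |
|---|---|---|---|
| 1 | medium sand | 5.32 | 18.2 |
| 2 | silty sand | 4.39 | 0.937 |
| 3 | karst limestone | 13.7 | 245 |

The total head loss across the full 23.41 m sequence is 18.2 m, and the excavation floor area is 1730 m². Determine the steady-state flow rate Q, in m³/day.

6260

Flow is perpendicular to layering, so the layers act in series and the equivalent K is the thickness-weighted harmonic mean.
Total thickness L = 5.32 + 4.39 + 13.7 = 23.41 m.
Σ(b_i/K_i) = 5.32/18.2 + 4.39/0.937 + 13.7/245 = 5.033 d.
K_eq = L / Σ(b_i/K_i) = 23.41 / 5.033 = 4.651 m/day.
Q = K_eq · A · (Δh/L) = 4.651 × 1730 × (18.2/23.41) = 6255 m³/day.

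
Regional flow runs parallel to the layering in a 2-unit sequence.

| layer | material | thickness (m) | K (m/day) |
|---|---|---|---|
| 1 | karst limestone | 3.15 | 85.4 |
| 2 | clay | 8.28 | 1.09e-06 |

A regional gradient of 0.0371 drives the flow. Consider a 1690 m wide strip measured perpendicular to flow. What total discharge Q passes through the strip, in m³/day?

Flow is parallel to layering, so each bed carries its own Darcy discharge and the transmissivities add.
Σ(K_i·b_i) = 85.4×3.15 + 1.09e-06×8.28 = 269.0 m²/day.
Hydraulic gradient i = 0.0371.
Q = Σ(K_i·b_i) · W · i = 269.0 × 1690 × 0.03710 = 16867 m³/day.

16900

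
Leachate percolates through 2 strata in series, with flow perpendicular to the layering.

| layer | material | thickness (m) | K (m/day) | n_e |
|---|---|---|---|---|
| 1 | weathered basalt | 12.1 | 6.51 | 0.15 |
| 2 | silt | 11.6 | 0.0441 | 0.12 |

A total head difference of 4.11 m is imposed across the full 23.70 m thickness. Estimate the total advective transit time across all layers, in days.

With flow normal to the layers, continuity requires the same specific discharge q through every layer.
Σ(b_i/K_i) = 12.1/6.51 + 11.6/0.0441 = 264.9 d.
q = Δh / Σ(b_i/K_i) = 4.11 / 264.9 = 0.01552 m/day.
In each layer the seepage velocity is v_i = q/n_i, so the layer transit time is t_i = b_i·n_i / q:
  layer 1 (weathered basalt): t_1 = 12.1 × 0.15 / 0.01552 = 117.0 d
  layer 2 (silt): t_2 = 11.6 × 0.12 / 0.01552 = 89.72 d
Total t = Σ t_i = 206.7 days.

207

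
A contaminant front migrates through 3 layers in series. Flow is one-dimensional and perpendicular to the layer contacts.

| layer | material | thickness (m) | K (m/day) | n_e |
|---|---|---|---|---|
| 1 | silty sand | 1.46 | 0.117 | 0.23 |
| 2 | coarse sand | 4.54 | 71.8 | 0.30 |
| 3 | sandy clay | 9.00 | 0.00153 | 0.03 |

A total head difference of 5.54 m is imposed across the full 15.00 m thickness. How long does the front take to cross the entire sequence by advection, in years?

With flow normal to the layers, continuity requires the same specific discharge q through every layer.
Σ(b_i/K_i) = 1.46/0.117 + 4.54/71.8 + 9.00/0.00153 = 5895 d.
q = Δh / Σ(b_i/K_i) = 5.54 / 5895 = 0.0009398 m/day.
In each layer the seepage velocity is v_i = q/n_i, so the layer transit time is t_i = b_i·n_i / q:
  layer 1 (silty sand): t_1 = 1.46 × 0.23 / 0.0009398 = 357.3 d
  layer 2 (coarse sand): t_2 = 4.54 × 0.30 / 0.0009398 = 1449 d
  layer 3 (sandy clay): t_3 = 9.00 × 0.03 / 0.0009398 = 287.3 d
Total t = Σ t_i = 2094 days = 5.733 years.

5.73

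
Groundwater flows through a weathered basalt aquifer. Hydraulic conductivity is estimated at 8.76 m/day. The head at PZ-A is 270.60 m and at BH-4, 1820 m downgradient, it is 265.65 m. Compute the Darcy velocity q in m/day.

Hydraulic gradient i = (270.60 − 265.65) / 1820 = 4.95 / 1820 = 0.002720.
Specific discharge q = K · i = 8.760 × 0.002720 = 0.02383 m/day.

0.0238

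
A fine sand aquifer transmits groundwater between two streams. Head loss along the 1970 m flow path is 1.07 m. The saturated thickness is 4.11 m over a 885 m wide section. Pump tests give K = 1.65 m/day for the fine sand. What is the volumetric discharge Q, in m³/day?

3.26

Cross-sectional area A = 885 × 4.11 = 3637 m².
Hydraulic gradient i = Δh / L = 1.07 / 1970 = 0.0005431.
Darcy's law: Q = K · A · i = 1.650 × 3637 × 0.0005431 = 3.260 m³/day.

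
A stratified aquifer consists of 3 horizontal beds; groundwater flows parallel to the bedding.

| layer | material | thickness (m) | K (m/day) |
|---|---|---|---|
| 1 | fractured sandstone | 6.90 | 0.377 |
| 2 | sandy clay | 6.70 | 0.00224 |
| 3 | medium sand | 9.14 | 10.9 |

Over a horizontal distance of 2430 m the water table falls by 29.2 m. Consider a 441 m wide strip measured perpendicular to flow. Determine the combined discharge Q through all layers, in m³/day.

542

Flow is parallel to layering, so each bed carries its own Darcy discharge and the transmissivities add.
Σ(K_i·b_i) = 0.377×6.90 + 0.00224×6.70 + 10.9×9.14 = 102.2 m²/day.
Hydraulic gradient i = Δh / L = 29.2 / 2430 = 0.01202.
Q = Σ(K_i·b_i) · W · i = 102.2 × 441 × 0.01202 = 541.8 m³/day.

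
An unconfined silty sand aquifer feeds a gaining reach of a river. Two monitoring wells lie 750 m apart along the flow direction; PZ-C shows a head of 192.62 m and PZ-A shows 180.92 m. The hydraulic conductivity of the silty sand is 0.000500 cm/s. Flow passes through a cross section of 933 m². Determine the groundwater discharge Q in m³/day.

Convert K: 0.000500 cm/s × 864 = 0.4320 m/day.
Hydraulic gradient i = (192.62 − 180.92) / 750 = 11.7 / 750 = 0.01560.
Darcy's law: Q = K · A · i = 0.4320 × 933.0 × 0.01560 = 6.288 m³/day.

6.29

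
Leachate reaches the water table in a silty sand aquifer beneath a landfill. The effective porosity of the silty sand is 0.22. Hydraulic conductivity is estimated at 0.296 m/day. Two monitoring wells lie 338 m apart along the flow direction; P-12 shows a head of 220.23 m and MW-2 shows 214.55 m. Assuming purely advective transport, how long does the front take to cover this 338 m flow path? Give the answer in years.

40.9

Hydraulic gradient i = (220.23 − 214.55) / 338 = 5.68 / 338 = 0.01680.
Darcy flux q = K · i = 0.2960 × 0.01680 = 0.004974 m/day.
Seepage velocity v = q / n_e = 0.004974 / 0.22 = 0.02261 m/day.
Travel time t = L / v = 338 / 0.02261 = 14949 days = 40.93 years.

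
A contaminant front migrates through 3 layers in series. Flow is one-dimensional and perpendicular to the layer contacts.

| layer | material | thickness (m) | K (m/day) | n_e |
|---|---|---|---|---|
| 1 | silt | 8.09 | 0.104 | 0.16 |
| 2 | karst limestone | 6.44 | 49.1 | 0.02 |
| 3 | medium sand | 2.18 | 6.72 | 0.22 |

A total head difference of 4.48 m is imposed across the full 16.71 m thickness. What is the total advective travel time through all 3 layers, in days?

With flow normal to the layers, continuity requires the same specific discharge q through every layer.
Σ(b_i/K_i) = 8.09/0.104 + 6.44/49.1 + 2.18/6.72 = 78.24 d.
q = Δh / Σ(b_i/K_i) = 4.48 / 78.24 = 0.05726 m/day.
In each layer the seepage velocity is v_i = q/n_i, so the layer transit time is t_i = b_i·n_i / q:
  layer 1 (silt): t_1 = 8.09 × 0.16 / 0.05726 = 22.61 d
  layer 2 (karst limestone): t_2 = 6.44 × 0.02 / 0.05726 = 2.250 d
  layer 3 (medium sand): t_3 = 2.18 × 0.22 / 0.05726 = 8.376 d
Total t = Σ t_i = 33.23 days.

33.2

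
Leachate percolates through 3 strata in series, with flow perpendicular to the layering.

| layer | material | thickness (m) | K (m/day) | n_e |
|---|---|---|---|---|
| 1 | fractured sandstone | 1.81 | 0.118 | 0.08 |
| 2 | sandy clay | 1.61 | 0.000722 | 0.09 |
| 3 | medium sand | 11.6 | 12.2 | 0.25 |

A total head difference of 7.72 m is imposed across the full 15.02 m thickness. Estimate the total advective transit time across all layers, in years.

2.54

With flow normal to the layers, continuity requires the same specific discharge q through every layer.
Σ(b_i/K_i) = 1.81/0.118 + 1.61/0.000722 + 11.6/12.2 = 2246 d.
q = Δh / Σ(b_i/K_i) = 7.72 / 2246 = 0.003437 m/day.
In each layer the seepage velocity is v_i = q/n_i, so the layer transit time is t_i = b_i·n_i / q:
  layer 1 (fractured sandstone): t_1 = 1.81 × 0.08 / 0.003437 = 42.13 d
  layer 2 (sandy clay): t_2 = 1.61 × 0.09 / 0.003437 = 42.16 d
  layer 3 (medium sand): t_3 = 11.6 × 0.25 / 0.003437 = 843.8 d
Total t = Σ t_i = 928.1 days = 2.541 years.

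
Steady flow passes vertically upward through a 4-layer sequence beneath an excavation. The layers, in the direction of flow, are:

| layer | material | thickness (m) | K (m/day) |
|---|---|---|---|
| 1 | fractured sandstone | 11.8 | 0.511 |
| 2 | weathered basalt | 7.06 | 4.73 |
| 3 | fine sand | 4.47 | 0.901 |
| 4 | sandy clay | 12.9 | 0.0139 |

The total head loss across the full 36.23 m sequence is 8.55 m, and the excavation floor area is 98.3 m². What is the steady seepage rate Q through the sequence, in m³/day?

0.878

Flow is perpendicular to layering, so the layers act in series and the equivalent K is the thickness-weighted harmonic mean.
Total thickness L = 11.8 + 7.06 + 4.47 + 12.9 = 36.23 m.
Σ(b_i/K_i) = 11.8/0.511 + 7.06/4.73 + 4.47/0.901 + 12.9/0.0139 = 957.6 d.
K_eq = L / Σ(b_i/K_i) = 36.23 / 957.6 = 0.03783 m/day.
Q = K_eq · A · (Δh/L) = 0.03783 × 98.3 × (8.55/36.23) = 0.8777 m³/day.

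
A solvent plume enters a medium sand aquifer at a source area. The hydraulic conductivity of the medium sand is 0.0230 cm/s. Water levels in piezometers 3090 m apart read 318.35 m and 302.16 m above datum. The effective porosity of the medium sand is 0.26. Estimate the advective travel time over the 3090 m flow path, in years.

21.1

Convert K: 0.0230 cm/s × 864 = 19.87 m/day.
Hydraulic gradient i = (318.35 − 302.16) / 3090 = 16.19 / 3090 = 0.005239.
Darcy flux q = K · i = 19.87 × 0.005239 = 0.1041 m/day.
Seepage velocity v = q / n_e = 0.1041 / 0.26 = 0.4005 m/day.
Travel time t = L / v = 3090 / 0.4005 = 7716 days = 21.13 years.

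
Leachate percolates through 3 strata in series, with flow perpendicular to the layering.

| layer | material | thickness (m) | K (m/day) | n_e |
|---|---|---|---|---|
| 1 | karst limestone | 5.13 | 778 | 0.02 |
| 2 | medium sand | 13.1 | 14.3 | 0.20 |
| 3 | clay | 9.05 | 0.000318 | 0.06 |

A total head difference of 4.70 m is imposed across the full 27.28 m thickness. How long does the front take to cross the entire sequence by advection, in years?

54.1

With flow normal to the layers, continuity requires the same specific discharge q through every layer.
Σ(b_i/K_i) = 5.13/778 + 13.1/14.3 + 9.05/0.000318 = 28460 d.
q = Δh / Σ(b_i/K_i) = 4.70 / 28460 = 0.0001651 m/day.
In each layer the seepage velocity is v_i = q/n_i, so the layer transit time is t_i = b_i·n_i / q:
  layer 1 (karst limestone): t_1 = 5.13 × 0.02 / 0.0001651 = 621.3 d
  layer 2 (medium sand): t_2 = 13.1 × 0.20 / 0.0001651 = 15865 d
  layer 3 (clay): t_3 = 9.05 × 0.06 / 0.0001651 = 3288 d
Total t = Σ t_i = 19774 days = 54.14 years.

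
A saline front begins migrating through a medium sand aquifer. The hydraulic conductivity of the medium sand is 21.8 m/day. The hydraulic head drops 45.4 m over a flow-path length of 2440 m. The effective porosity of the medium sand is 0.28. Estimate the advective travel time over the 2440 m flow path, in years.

4.61

Hydraulic gradient i = Δh / L = 45.4 / 2440 = 0.01861.
Darcy flux q = K · i = 21.80 × 0.01861 = 0.4056 m/day.
Seepage velocity v = q / n_e = 0.4056 / 0.28 = 1.449 m/day.
Travel time t = L / v = 2440 / 1.449 = 1684 days = 4.611 years.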